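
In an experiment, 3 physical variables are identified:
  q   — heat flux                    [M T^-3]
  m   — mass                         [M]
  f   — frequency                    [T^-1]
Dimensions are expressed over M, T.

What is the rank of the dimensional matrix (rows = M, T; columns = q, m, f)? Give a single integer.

Write exponents as rows M,T / cols q,m,f:
  M: [ 1  1  0]
  T: [-3  0 -1]
Row reduction gives pivot columns q,m; rank = 2

2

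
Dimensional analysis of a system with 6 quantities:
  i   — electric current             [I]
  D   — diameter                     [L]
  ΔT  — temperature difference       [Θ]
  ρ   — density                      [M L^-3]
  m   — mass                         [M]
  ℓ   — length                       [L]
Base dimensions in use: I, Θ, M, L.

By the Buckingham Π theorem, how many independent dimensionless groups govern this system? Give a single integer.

Exponent matrix [I,Θ,M,L] × [i,D,ΔT,ρ,m,ℓ]:
  I: [ 1  0  0  0  0  0]
  Θ: [ 0  0  1  0  0  0]
  M: [ 0  0  0  1  1  0]
  L: [ 0  1  0 -3  0  1]
Echelon form has 4 nonzero rows (pivots: i,D,ΔT,ρ)
n=6, r=4 ⇒ 2 dimensionless groups

2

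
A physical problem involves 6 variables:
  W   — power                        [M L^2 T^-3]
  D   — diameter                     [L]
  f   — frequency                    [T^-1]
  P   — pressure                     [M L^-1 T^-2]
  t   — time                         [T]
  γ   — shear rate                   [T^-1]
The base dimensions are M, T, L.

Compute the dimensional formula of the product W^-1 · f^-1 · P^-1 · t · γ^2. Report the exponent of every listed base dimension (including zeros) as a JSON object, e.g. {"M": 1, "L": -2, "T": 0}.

Dimensional matrix (M×T×L by W×D×f×P×t×γ):
  M: [ 1  0  0  1  0  0]
  T: [-3  0 -1 -2  1 -1]
  L: [ 2  1  0 -1  0  0]
  [M]: (-1)·1+(-1)·0+(-1)·1+(1)·0+(2)·0 = -2
  [T]: (-1)·-3+(-1)·-1+(-1)·-2+(1)·1+(2)·-1 = 5
  [L]: (-1)·2+(-1)·0+(-1)·-1+(1)·0+(2)·0 = -1
⇒ M^-2 T^5 L^-1

{"M": -2, "T": 5, "L": -1}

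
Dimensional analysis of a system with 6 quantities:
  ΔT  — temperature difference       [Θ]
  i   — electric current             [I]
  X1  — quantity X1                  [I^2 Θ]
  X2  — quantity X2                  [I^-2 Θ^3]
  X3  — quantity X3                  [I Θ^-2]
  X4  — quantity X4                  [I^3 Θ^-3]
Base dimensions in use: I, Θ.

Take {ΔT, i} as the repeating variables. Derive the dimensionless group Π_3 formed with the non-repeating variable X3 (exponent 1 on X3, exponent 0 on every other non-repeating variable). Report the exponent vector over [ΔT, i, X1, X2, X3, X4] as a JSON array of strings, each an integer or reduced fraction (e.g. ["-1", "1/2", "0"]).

Exponent matrix [I,Θ] × [ΔT,i,X1,X2,X3,X4]:
  I: [ 0  1  2 -2  1  3]
  Θ: [ 1  0  1  3 -2 -3]
Echelon form has 2 nonzero rows (pivots: ΔT,i)
Repeat: ΔT,i; free: X1,X2,X3,X4
RREF:
  r0: [   1    0    1    3   -2   -3]
  r1: [   0    1    2   -2    1    3]
Fix exponent of X3 at 1, X1 at 0, X2 at 0, X4 at 0; solve each RREF row for its pivot's exponent:
  r0: exp(ΔT) + (-2)·1 = 0 ⇒ exp(ΔT) = 2
  r1: exp(i) + (1)·1 = 0 ⇒ exp(i) = -1
Π_3 = ΔT^2 · i^-1 · X3

["2", "-1", "0", "0", "1", "0"]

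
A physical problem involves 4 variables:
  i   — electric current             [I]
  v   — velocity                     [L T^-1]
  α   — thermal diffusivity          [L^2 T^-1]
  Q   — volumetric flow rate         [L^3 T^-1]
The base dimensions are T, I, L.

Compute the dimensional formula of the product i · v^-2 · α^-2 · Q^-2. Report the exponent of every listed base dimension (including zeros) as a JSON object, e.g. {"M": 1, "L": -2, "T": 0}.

{"T": 6, "I": 1, "L": -12}

Write exponents as rows T,I,L / cols i,v,α,Q:
  T: [ 0 -1 -1 -1]
  I: [ 1  0  0  0]
  L: [ 0  1  2  3]
  [T]: (1)·0+(-2)·-1+(-2)·-1+(-2)·-1 = 6
  [I]: (1)·1+(-2)·0+(-2)·0+(-2)·0 = 1
  [L]: (1)·0+(-2)·1+(-2)·2+(-2)·3 = -12
⇒ T^6 I L^-12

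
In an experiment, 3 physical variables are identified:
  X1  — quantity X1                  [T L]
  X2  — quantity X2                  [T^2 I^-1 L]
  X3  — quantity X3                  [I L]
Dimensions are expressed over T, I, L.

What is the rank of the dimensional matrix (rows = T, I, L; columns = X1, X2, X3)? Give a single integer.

Exponent matrix [T,I,L] × [X1,X2,X3]:
  T: [ 1  2  0]
  I: [ 0 -1  1]
  L: [ 1  1  1]
Row reduction gives pivot columns X1,X2; rank = 2

2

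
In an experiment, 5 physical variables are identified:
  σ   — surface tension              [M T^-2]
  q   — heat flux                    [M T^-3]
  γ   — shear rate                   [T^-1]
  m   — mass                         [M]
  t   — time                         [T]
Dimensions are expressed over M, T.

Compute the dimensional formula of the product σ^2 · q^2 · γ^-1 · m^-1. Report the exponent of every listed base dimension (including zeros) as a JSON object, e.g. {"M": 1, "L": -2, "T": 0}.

Exponent matrix [M,T] × [σ,q,γ,m,t]:
  M: [ 1  1  0  1  0]
  T: [-2 -3 -1  0  1]
  [M]: (2)·1+(2)·1+(-1)·0+(-1)·1 = 3
  [T]: (2)·-2+(2)·-3+(-1)·-1+(-1)·0 = -9
⇒ M^3 T^-9

{"M": 3, "T": -9}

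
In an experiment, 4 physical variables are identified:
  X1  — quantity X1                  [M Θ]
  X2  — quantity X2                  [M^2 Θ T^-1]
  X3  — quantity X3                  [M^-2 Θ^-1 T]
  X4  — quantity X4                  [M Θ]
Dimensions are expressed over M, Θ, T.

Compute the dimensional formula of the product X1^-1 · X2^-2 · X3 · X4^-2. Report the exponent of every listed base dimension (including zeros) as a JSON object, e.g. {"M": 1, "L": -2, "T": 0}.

{"M": -9, "Θ": -6, "T": 3}

Write exponents as rows M,Θ,T / cols X1,X2,X3,X4:
  M: [ 1  2 -2  1]
  Θ: [ 1  1 -1  1]
  T: [ 0 -1  1  0]
  [M]: (-1)·1+(-2)·2+(1)·-2+(-2)·1 = -9
  [Θ]: (-1)·1+(-2)·1+(1)·-1+(-2)·1 = -6
  [T]: (-1)·0+(-2)·-1+(1)·1+(-2)·0 = 3
⇒ M^-9 Θ^-6 T^3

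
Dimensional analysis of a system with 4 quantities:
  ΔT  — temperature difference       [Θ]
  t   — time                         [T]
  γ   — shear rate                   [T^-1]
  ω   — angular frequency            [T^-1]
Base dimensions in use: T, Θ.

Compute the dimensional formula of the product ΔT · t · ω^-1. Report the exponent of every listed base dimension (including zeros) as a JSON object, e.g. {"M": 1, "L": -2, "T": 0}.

Dimensional matrix (T×Θ by ΔT×t×γ×ω):
  T: [ 0  1 -1 -1]
  Θ: [ 1  0  0  0]
  [T]: (1)·0+(1)·1+(-1)·-1 = 2
  [Θ]: (1)·1+(1)·0+(-1)·0 = 1
⇒ T^2 Θ

{"T": 2, "Θ": 1}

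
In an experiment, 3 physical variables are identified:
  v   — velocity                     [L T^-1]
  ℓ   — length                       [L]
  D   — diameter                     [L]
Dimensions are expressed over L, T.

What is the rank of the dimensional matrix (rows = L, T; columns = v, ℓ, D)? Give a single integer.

Dimensional matrix (L×T by v×ℓ×D):
  L: [ 1  1  1]
  T: [-1  0  0]
Row reduction gives pivot columns v,ℓ; rank = 2

2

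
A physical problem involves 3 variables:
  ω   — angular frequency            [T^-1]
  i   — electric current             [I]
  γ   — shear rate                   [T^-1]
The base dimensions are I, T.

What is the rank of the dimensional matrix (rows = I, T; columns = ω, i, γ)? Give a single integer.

Exponent matrix [I,T] × [ω,i,γ]:
  I: [ 0  1  0]
  T: [-1  0 -1]
Echelon form has 2 nonzero rows (pivots: ω,i)

2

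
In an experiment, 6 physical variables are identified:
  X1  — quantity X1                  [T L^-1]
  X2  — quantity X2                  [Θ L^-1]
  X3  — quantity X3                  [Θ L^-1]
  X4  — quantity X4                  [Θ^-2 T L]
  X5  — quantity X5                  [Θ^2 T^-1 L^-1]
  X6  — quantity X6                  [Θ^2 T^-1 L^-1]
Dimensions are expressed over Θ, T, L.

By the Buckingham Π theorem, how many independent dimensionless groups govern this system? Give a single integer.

4

Exponent matrix [Θ,T,L] × [X1,X2,X3,X4,X5,X6]:
  Θ: [ 0  1  1 -2  2  2]
  T: [ 1  0  0  1 -1 -1]
  L: [-1 -1 -1  1 -1 -1]
Row reduction gives pivot columns X1,X2; rank = 2
6 vars − rank 2 = 4 Π groups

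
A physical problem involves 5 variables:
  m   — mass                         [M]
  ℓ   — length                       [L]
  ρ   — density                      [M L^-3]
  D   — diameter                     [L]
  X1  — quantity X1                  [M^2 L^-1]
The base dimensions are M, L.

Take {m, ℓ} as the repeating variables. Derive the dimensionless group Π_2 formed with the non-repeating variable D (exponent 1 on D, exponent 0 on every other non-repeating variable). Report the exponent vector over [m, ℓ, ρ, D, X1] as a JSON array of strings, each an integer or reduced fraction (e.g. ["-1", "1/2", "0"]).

Write exponents as rows M,L / cols m,ℓ,ρ,D,X1:
  M: [ 1  0  1  0  2]
  L: [ 0  1 -3  1 -1]
Row reduction gives pivot columns m,ℓ; rank = 2
Pivot set = {m,ℓ}, free = {ρ,D,X1}
RREF:
  r0: [   1    0    1    0    2]
  r1: [   0    1   -3    1   -1]
Fix exponent of D at 1, ρ at 0, X1 at 0; solve each RREF row for its pivot's exponent:
  r0: exp(m) + (0)·1 = 0 ⇒ exp(m) = 0
  r1: exp(ℓ) + (1)·1 = 0 ⇒ exp(ℓ) = -1
Π_2 = ℓ^-1 · D

["0", "-1", "0", "1", "0"]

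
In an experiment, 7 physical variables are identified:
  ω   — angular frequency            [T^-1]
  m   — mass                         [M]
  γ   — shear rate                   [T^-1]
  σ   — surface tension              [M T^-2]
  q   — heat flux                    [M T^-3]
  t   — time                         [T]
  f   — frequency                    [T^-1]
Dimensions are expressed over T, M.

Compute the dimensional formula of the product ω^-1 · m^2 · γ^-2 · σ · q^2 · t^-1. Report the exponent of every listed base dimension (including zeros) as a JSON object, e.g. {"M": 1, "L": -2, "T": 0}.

{"T": -6, "M": 5}

Dimensional matrix (T×M by ω×m×γ×σ×q×t×f):
  T: [-1  0 -1 -2 -3  1 -1]
  M: [ 0  1  0  1  1  0  0]
  [T]: (-1)·-1+(2)·0+(-2)·-1+(1)·-2+(2)·-3+(-1)·1 = -6
  [M]: (-1)·0+(2)·1+(-2)·0+(1)·1+(2)·1+(-1)·0 = 5
⇒ T^-6 M^5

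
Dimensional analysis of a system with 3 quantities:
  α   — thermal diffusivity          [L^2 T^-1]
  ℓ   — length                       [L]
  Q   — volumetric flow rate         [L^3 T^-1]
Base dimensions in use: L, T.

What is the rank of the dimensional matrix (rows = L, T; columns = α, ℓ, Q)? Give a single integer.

2

Write exponents as rows L,T / cols α,ℓ,Q:
  L: [ 2  1  3]
  T: [-1  0 -1]
Echelon form has 2 nonzero rows (pivots: α,ℓ)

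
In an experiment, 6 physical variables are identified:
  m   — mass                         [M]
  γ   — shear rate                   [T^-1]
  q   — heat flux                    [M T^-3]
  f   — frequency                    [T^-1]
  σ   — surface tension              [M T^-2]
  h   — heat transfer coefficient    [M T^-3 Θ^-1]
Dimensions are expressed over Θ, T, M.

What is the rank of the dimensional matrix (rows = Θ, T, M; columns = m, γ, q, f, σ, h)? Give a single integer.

3

Exponent matrix [Θ,T,M] × [m,γ,q,f,σ,h]:
  Θ: [ 0  0  0  0  0 -1]
  T: [ 0 -1 -3 -1 -2 -3]
  M: [ 1  0  1  0  1  1]
Echelon form has 3 nonzero rows (pivots: m,γ,h)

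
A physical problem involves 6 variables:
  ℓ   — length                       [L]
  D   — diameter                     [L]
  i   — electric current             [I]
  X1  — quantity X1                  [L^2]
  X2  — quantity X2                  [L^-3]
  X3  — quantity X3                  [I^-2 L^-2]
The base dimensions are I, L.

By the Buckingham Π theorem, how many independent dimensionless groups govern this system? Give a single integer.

4

Write exponents as rows I,L / cols ℓ,D,i,X1,X2,X3:
  I: [ 0  0  1  0  0 -2]
  L: [ 1  1  0  2 -3 -2]
RREF → pivots at {ℓ,i} ⇒ r = 2
Π count = n − r = 6 − 2 = 4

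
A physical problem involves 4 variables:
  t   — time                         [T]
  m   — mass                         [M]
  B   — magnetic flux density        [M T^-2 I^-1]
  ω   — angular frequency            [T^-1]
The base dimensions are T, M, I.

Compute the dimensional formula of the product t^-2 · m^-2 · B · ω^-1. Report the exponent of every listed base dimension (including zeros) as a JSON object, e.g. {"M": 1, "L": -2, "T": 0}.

{"T": -3, "M": -1, "I": -1}

Write exponents as rows T,M,I / cols t,m,B,ω:
  T: [ 1  0 -2 -1]
  M: [ 0  1  1  0]
  I: [ 0  0 -1  0]
  [T]: (-2)·1+(-2)·0+(1)·-2+(-1)·-1 = -3
  [M]: (-2)·0+(-2)·1+(1)·1+(-1)·0 = -1
  [I]: (-2)·0+(-2)·0+(1)·-1+(-1)·0 = -1
⇒ T^-3 M^-1 I^-1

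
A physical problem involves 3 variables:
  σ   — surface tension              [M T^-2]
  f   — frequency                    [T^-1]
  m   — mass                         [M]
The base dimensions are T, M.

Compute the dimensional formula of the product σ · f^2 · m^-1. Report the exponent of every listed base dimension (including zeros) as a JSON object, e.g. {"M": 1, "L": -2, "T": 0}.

{"T": -4, "M": 0}

Exponent matrix [T,M] × [σ,f,m]:
  T: [-2 -1  0]
  M: [ 1  0  1]
  [T]: (1)·-2+(2)·-1+(-1)·0 = -4
  [M]: (1)·1+(2)·0+(-1)·1 = 0
⇒ T^-4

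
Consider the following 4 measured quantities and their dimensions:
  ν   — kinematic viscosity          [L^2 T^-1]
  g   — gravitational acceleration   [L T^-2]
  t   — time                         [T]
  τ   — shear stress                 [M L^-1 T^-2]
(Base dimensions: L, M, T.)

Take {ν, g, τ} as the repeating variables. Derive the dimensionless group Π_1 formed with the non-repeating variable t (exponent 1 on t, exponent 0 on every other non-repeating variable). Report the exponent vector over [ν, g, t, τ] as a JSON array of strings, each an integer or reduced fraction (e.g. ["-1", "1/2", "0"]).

["-1/3", "2/3", "1", "0"]

Write exponents as rows L,M,T / cols ν,g,t,τ:
  L: [ 2  1  0 -1]
  M: [ 0  0  0  1]
  T: [-1 -2  1 -2]
Echelon form has 3 nonzero rows (pivots: ν,g,τ)
Pivot set = {ν,g,τ}, free = {t}
RREF:
  r0: [   1    0  1/3    0]
  r1: [   0    1 -2/3    0]
  r2: [   0    0    0    1]
Fix exponent of t at 1; solve each RREF row for its pivot's exponent:
  r0: exp(ν) + (1/3)·1 = 0 ⇒ exp(ν) = -1/3
  r1: exp(g) + (-2/3)·1 = 0 ⇒ exp(g) = 2/3
  r2: exp(τ) + (0)·1 = 0 ⇒ exp(τ) = 0
Π_1 = ν^(-1/3) · g^(2/3) · t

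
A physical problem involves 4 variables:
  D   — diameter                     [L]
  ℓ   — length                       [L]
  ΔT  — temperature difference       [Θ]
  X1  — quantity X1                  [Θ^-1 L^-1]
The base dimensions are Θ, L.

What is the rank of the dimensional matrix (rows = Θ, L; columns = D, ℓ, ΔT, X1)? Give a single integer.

Dimensional matrix (Θ×L by D×ℓ×ΔT×X1):
  Θ: [ 0  0  1 -1]
  L: [ 1  1  0 -1]
RREF → pivots at {D,ΔT} ⇒ r = 2

2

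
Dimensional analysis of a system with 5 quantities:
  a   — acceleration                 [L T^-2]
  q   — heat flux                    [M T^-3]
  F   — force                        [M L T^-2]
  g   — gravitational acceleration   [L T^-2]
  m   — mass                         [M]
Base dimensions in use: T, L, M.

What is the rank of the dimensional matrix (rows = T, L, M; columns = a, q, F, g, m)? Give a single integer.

3

Exponent matrix [T,L,M] × [a,q,F,g,m]:
  T: [-2 -3 -2 -2  0]
  L: [ 1  0  1  1  0]
  M: [ 0  1  1  0  1]
Row reduction gives pivot columns a,q,F; rank = 3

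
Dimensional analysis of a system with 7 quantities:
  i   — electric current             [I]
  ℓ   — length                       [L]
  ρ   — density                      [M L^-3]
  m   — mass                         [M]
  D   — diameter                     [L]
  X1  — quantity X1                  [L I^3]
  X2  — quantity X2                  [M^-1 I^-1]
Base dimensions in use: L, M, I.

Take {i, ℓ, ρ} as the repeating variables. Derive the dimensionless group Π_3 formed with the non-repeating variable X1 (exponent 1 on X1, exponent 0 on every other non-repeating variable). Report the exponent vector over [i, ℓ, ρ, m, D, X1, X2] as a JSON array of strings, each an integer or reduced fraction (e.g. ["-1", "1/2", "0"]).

["-3", "-1", "0", "0", "0", "1", "0"]

Exponent matrix [L,M,I] × [i,ℓ,ρ,m,D,X1,X2]:
  L: [ 0  1 -3  0  1  1  0]
  M: [ 0  0  1  1  0  0 -1]
  I: [ 1  0  0  0  0  3 -1]
RREF → pivots at {i,ℓ,ρ} ⇒ r = 3
Pivot set = {i,ℓ,ρ}, free = {m,D,X1,X2}
RREF:
  r0: [   1    0    0    0    0    3   -1]
  r1: [   0    1    0    3    1    1   -3]
  r2: [   0    0    1    1    0    0   -1]
Fix exponent of X1 at 1, m at 0, D at 0, X2 at 0; solve each RREF row for its pivot's exponent:
  r0: exp(i) + (3)·1 = 0 ⇒ exp(i) = -3
  r1: exp(ℓ) + (1)·1 = 0 ⇒ exp(ℓ) = -1
  r2: exp(ρ) + (0)·1 = 0 ⇒ exp(ρ) = 0
Π_3 = i^-3 · ℓ^-1 · X1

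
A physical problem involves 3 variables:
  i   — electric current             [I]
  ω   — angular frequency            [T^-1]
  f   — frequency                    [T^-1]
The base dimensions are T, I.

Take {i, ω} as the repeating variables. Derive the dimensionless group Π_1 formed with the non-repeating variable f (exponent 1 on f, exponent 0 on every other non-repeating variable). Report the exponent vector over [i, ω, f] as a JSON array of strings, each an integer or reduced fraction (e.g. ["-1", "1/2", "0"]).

["0", "-1", "1"]

Dimensional matrix (T×I by i×ω×f):
  T: [ 0 -1 -1]
  I: [ 1  0  0]
Row reduction gives pivot columns i,ω; rank = 2
Pivot set = {i,ω}, free = {f}
RREF:
  r0: [   1    0    0]
  r1: [   0    1    1]
Fix exponent of f at 1; solve each RREF row for its pivot's exponent:
  r0: exp(i) + (0)·1 = 0 ⇒ exp(i) = 0
  r1: exp(ω) + (1)·1 = 0 ⇒ exp(ω) = -1
Π_1 = ω^-1 · f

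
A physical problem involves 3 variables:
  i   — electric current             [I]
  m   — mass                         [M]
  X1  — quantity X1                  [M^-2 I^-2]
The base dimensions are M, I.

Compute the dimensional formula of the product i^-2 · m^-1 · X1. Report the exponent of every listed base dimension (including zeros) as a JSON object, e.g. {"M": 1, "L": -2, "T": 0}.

Write exponents as rows M,I / cols i,m,X1:
  M: [ 0  1 -2]
  I: [ 1  0 -2]
  [M]: (-2)·0+(-1)·1+(1)·-2 = -3
  [I]: (-2)·1+(-1)·0+(1)·-2 = -4
⇒ M^-3 I^-4

{"M": -3, "I": -4}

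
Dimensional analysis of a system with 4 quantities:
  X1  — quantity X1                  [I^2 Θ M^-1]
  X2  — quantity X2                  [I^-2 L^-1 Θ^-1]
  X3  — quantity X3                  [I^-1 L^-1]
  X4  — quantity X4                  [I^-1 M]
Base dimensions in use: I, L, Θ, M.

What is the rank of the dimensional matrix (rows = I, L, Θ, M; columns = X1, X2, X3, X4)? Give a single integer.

Dimensional matrix (I×L×Θ×M by X1×X2×X3×X4):
  I: [ 2 -2 -1 -1]
  L: [ 0 -1 -1  0]
  Θ: [ 1 -1  0  0]
  M: [-1  0  0  1]
Echelon form has 3 nonzero rows (pivots: X1,X2,X3)

3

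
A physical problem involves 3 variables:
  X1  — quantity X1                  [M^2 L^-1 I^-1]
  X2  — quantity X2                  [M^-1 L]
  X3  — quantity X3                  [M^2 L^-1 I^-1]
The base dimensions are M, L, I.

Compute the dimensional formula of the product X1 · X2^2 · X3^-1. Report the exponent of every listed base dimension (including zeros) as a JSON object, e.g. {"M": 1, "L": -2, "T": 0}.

{"M": -2, "L": 2, "I": 0}

Dimensional matrix (M×L×I by X1×X2×X3):
  M: [ 2 -1  2]
  L: [-1  1 -1]
  I: [-1  0 -1]
  [M]: (1)·2+(2)·-1+(-1)·2 = -2
  [L]: (1)·-1+(2)·1+(-1)·-1 = 2
  [I]: (1)·-1+(2)·0+(-1)·-1 = 0
⇒ M^-2 L^2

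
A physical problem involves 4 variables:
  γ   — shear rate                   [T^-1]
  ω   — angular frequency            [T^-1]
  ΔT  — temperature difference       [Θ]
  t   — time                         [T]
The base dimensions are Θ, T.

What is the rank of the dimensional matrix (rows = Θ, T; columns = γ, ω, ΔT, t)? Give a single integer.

2

Exponent matrix [Θ,T] × [γ,ω,ΔT,t]:
  Θ: [ 0  0  1  0]
  T: [-1 -1  0  1]
Row reduction gives pivot columns γ,ΔT; rank = 2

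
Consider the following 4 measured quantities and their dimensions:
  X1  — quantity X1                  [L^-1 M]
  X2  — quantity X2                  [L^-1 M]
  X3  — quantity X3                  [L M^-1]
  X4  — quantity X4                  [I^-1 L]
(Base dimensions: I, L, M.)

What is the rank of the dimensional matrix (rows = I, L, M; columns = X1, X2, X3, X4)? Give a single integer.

2

Exponent matrix [I,L,M] × [X1,X2,X3,X4]:
  I: [ 0  0  0 -1]
  L: [-1 -1  1  1]
  M: [ 1  1 -1  0]
Row reduction gives pivot columns X1,X4; rank = 2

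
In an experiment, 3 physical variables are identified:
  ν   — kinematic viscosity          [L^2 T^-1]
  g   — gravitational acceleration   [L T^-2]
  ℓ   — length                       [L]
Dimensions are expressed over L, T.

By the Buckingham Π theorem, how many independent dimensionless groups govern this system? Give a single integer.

Dimensional matrix (L×T by ν×g×ℓ):
  L: [ 2  1  1]
  T: [-1 -2  0]
RREF → pivots at {ν,g} ⇒ r = 2
3 vars − rank 2 = 1 Π group

1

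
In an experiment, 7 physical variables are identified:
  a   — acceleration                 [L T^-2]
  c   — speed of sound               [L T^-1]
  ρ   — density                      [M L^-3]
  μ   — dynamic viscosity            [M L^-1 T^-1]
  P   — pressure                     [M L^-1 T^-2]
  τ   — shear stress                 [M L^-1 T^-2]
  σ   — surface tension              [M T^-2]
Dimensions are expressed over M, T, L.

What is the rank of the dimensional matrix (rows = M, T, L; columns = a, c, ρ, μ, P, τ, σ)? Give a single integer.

Dimensional matrix (M×T×L by a×c×ρ×μ×P×τ×σ):
  M: [ 0  0  1  1  1  1  1]
  T: [-2 -1  0 -1 -2 -2 -2]
  L: [ 1  1 -3 -1 -1 -1  0]
Echelon form has 3 nonzero rows (pivots: a,c,ρ)

3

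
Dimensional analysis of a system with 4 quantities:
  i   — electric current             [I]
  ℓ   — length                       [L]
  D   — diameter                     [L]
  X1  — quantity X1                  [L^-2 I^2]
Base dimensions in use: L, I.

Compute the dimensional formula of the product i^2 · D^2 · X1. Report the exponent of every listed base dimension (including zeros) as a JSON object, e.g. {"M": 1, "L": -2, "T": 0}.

{"L": 0, "I": 4}

Write exponents as rows L,I / cols i,ℓ,D,X1:
  L: [ 0  1  1 -2]
  I: [ 1  0  0  2]
  [L]: (2)·0+(2)·1+(1)·-2 = 0
  [I]: (2)·1+(2)·0+(1)·2 = 4
⇒ I^4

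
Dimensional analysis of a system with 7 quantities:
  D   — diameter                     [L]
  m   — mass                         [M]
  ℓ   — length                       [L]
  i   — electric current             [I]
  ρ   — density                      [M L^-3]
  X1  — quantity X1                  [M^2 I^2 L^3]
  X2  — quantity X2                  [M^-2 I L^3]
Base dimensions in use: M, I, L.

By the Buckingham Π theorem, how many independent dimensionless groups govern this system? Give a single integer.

Write exponents as rows M,I,L / cols D,m,ℓ,i,ρ,X1,X2:
  M: [ 0  1  0  0  1  2 -2]
  I: [ 0  0  0  1  0  2  1]
  L: [ 1  0  1  0 -3  3  3]
Echelon form has 3 nonzero rows (pivots: D,m,i)
n=7, r=3 ⇒ 4 dimensionless groups

4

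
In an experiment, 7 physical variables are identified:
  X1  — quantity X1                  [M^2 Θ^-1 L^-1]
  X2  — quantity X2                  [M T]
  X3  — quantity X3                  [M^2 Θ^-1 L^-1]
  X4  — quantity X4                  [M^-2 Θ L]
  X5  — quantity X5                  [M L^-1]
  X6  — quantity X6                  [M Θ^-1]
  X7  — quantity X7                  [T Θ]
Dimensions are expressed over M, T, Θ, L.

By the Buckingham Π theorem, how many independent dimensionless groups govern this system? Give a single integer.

Exponent matrix [M,T,Θ,L] × [X1,X2,X3,X4,X5,X6,X7]:
  M: [ 2  1  2 -2  1  1  0]
  T: [ 0  1  0  0  0  0  1]
  Θ: [-1  0 -1  1  0 -1  1]
  L: [-1  0 -1  1 -1  0  0]
RREF → pivots at {X1,X2,X5} ⇒ r = 3
Π count = n − r = 7 − 3 = 4

4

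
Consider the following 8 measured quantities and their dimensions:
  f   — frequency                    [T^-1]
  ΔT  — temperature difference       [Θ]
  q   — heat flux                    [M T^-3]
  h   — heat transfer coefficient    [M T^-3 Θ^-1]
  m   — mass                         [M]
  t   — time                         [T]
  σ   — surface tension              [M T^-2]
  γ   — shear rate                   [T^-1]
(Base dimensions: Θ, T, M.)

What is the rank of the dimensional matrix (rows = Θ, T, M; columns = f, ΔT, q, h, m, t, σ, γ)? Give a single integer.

3

Exponent matrix [Θ,T,M] × [f,ΔT,q,h,m,t,σ,γ]:
  Θ: [ 0  1  0 -1  0  0  0  0]
  T: [-1  0 -3 -3  0  1 -2 -1]
  M: [ 0  0  1  1  1  0  1  0]
Echelon form has 3 nonzero rows (pivots: f,ΔT,q)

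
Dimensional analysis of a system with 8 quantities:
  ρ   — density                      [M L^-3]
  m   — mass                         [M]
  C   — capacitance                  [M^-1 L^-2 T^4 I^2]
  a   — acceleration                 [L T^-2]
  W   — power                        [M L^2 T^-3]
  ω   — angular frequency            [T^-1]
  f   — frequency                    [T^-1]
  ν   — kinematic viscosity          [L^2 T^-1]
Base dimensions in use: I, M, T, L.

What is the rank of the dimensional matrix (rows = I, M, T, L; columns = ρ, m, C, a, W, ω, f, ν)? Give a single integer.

4

Exponent matrix [I,M,T,L] × [ρ,m,C,a,W,ω,f,ν]:
  I: [ 0  0  2  0  0  0  0  0]
  M: [ 1  1 -1  0  1  0  0  0]
  T: [ 0  0  4 -2 -3 -1 -1 -1]
  L: [-3  0 -2  1  2  0  0  2]
Echelon form has 4 nonzero rows (pivots: ρ,m,C,a)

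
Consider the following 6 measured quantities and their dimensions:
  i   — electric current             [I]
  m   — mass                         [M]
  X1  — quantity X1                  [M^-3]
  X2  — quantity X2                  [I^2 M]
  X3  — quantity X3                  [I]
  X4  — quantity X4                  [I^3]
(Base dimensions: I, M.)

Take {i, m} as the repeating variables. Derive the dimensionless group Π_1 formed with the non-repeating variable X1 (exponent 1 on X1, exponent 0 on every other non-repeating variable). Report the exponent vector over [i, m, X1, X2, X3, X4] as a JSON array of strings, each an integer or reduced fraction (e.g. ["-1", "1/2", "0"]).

Exponent matrix [I,M] × [i,m,X1,X2,X3,X4]:
  I: [ 1  0  0  2  1  3]
  M: [ 0  1 -3  1  0  0]
RREF → pivots at {i,m} ⇒ r = 2
Repeat: i,m; free: X1,X2,X3,X4
RREF:
  r0: [   1    0    0    2    1    3]
  r1: [   0    1   -3    1    0    0]
Fix exponent of X1 at 1, X2 at 0, X3 at 0, X4 at 0; solve each RREF row for its pivot's exponent:
  r0: exp(i) + (0)·1 = 0 ⇒ exp(i) = 0
  r1: exp(m) + (-3)·1 = 0 ⇒ exp(m) = 3
Π_1 = m^3 · X1

["0", "3", "1", "0", "0", "0"]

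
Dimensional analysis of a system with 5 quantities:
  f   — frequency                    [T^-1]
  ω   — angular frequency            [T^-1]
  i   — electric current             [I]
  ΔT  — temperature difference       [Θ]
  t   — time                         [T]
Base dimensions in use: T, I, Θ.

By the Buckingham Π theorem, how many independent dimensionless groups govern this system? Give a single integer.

Exponent matrix [T,I,Θ] × [f,ω,i,ΔT,t]:
  T: [-1 -1  0  0  1]
  I: [ 0  0  1  0  0]
  Θ: [ 0  0  0  1  0]
Echelon form has 3 nonzero rows (pivots: f,i,ΔT)
n=5, r=3 ⇒ 2 dimensionless groups

2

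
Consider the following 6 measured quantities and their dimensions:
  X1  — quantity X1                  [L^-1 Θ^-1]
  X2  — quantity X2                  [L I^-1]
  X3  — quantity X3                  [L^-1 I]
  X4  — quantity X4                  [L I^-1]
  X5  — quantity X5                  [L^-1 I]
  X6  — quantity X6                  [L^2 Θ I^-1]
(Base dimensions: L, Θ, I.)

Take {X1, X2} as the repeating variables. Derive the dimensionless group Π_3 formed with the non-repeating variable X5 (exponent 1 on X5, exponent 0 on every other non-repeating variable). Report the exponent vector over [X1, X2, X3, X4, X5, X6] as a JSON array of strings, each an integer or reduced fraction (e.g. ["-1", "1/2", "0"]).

["0", "1", "0", "0", "1", "0"]

Exponent matrix [L,Θ,I] × [X1,X2,X3,X4,X5,X6]:
  L: [-1  1 -1  1 -1  2]
  Θ: [-1  0  0  0  0  1]
  I: [ 0 -1  1 -1  1 -1]
Row reduction gives pivot columns X1,X2; rank = 2
Pivot set = {X1,X2}, free = {X3,X4,X5,X6}
RREF:
  r0: [   1    0    0    0    0   -1]
  r1: [   0    1   -1    1   -1    1]
  r2: [   0    0    0    0    0    0]
Fix exponent of X5 at 1, X3 at 0, X4 at 0, X6 at 0; solve each RREF row for its pivot's exponent:
  r0: exp(X1) + (0)·1 = 0 ⇒ exp(X1) = 0
  r1: exp(X2) + (-1)·1 = 0 ⇒ exp(X2) = 1
Π_3 = X2 · X5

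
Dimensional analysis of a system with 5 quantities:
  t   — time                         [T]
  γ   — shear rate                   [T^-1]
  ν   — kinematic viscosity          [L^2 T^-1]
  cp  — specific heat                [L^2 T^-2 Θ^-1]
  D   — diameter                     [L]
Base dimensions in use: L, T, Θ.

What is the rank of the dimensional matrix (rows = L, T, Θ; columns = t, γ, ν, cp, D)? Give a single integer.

Dimensional matrix (L×T×Θ by t×γ×ν×cp×D):
  L: [ 0  0  2  2  1]
  T: [ 1 -1 -1 -2  0]
  Θ: [ 0  0  0 -1  0]
Row reduction gives pivot columns t,ν,cp; rank = 3

3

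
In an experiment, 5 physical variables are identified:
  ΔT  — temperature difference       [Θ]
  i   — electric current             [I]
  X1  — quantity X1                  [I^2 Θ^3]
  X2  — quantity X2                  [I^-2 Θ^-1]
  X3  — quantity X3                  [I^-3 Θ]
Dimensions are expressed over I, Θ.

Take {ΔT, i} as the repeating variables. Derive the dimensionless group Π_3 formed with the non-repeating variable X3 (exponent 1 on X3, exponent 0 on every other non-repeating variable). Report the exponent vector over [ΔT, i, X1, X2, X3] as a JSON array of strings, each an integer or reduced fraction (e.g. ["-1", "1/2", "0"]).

["-1", "3", "0", "0", "1"]

Exponent matrix [I,Θ] × [ΔT,i,X1,X2,X3]:
  I: [ 0  1  2 -2 -3]
  Θ: [ 1  0  3 -1  1]
RREF → pivots at {ΔT,i} ⇒ r = 2
Pivot set = {ΔT,i}, free = {X1,X2,X3}
RREF:
  r0: [   1    0    3   -1    1]
  r1: [   0    1    2   -2   -3]
Fix exponent of X3 at 1, X1 at 0, X2 at 0; solve each RREF row for its pivot's exponent:
  r0: exp(ΔT) + (1)·1 = 0 ⇒ exp(ΔT) = -1
  r1: exp(i) + (-3)·1 = 0 ⇒ exp(i) = 3
Π_3 = ΔT^-1 · i^3 · X3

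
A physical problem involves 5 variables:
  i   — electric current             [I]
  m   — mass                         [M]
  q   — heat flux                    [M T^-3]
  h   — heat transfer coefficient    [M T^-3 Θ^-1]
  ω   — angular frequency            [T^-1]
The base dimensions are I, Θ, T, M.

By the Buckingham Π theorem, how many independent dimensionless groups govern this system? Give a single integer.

1

Dimensional matrix (I×Θ×T×M by i×m×q×h×ω):
  I: [ 1  0  0  0  0]
  Θ: [ 0  0  0 -1  0]
  T: [ 0  0 -3 -3 -1]
  M: [ 0  1  1  1  0]
Row reduction gives pivot columns i,m,q,h; rank = 4
n=5, r=4 ⇒ 1 dimensionless group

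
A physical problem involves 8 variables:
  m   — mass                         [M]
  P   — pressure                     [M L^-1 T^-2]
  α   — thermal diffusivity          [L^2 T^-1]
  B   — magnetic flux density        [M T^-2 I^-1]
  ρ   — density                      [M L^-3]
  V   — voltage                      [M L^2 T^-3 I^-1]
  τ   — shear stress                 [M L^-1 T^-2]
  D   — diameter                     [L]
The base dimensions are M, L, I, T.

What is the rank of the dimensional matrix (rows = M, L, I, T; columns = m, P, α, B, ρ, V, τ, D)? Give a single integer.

Dimensional matrix (M×L×I×T by m×P×α×B×ρ×V×τ×D):
  M: [ 1  1  0  1  1  1  1  0]
  L: [ 0 -1  2  0 -3  2 -1  1]
  I: [ 0  0  0 -1  0 -1  0  0]
  T: [ 0 -2 -1 -2  0 -3 -2  0]
RREF → pivots at {m,P,α,B} ⇒ r = 4

4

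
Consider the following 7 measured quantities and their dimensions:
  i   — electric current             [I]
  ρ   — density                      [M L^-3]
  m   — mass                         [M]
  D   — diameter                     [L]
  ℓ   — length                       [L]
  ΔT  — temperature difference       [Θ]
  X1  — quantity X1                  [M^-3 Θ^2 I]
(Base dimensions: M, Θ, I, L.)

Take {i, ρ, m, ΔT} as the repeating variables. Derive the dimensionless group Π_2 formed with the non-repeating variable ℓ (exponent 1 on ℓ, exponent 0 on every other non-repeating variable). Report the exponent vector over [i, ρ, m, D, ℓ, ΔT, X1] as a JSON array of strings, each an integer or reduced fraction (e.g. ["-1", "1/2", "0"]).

Exponent matrix [M,Θ,I,L] × [i,ρ,m,D,ℓ,ΔT,X1]:
  M: [ 0  1  1  0  0  0 -3]
  Θ: [ 0  0  0  0  0  1  2]
  I: [ 1  0  0  0  0  0  1]
  L: [ 0 -3  0  1  1  0  0]
RREF → pivots at {i,ρ,m,ΔT} ⇒ r = 4
Pivot set = {i,ρ,m,ΔT}, free = {D,ℓ,X1}
RREF:
  r0: [   1    0    0    0    0    0    1]
  r1: [   0    1    0 -1/3 -1/3    0    0]
  r2: [   0    0    1  1/3  1/3    0   -3]
  r3: [   0    0    0    0    0    1    2]
Fix exponent of ℓ at 1, D at 0, X1 at 0; solve each RREF row for its pivot's exponent:
  r0: exp(i) + (0)·1 = 0 ⇒ exp(i) = 0
  r1: exp(ρ) + (-1/3)·1 = 0 ⇒ exp(ρ) = 1/3
  r2: exp(m) + (1/3)·1 = 0 ⇒ exp(m) = -1/3
  r3: exp(ΔT) + (0)·1 = 0 ⇒ exp(ΔT) = 0
Π_2 = ρ^(1/3) · m^(-1/3) · ℓ

["0", "1/3", "-1/3", "0", "1", "0", "0"]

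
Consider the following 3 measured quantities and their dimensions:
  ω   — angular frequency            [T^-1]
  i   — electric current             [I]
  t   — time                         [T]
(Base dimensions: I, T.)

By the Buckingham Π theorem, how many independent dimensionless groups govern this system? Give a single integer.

1

Exponent matrix [I,T] × [ω,i,t]:
  I: [ 0  1  0]
  T: [-1  0  1]
RREF → pivots at {ω,i} ⇒ r = 2
n=3, r=2 ⇒ 1 dimensionless group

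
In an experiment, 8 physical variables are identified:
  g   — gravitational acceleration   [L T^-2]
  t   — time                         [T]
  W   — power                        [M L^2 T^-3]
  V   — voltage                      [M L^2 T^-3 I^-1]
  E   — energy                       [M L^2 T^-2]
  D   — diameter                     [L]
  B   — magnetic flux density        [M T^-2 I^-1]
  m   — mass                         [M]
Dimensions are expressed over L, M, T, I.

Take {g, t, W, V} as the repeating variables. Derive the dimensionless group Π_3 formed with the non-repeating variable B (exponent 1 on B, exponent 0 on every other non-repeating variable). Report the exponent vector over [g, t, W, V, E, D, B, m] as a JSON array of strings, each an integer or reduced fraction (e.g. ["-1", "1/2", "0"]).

Exponent matrix [L,M,T,I] × [g,t,W,V,E,D,B,m]:
  L: [ 1  0  2  2  2  1  0  0]
  M: [ 0  0  1  1  1  0  1  1]
  T: [-2  1 -3 -3 -2  0 -2  0]
  I: [ 0  0  0 -1  0  0 -1  0]
Row reduction gives pivot columns g,t,W,V; rank = 4
Repeat: g,t,W,V; free: E,D,B,m
RREF:
  r0: [   1    0    0    0    0    1   -2   -2]
  r1: [   0    1    0    0    1    2   -3   -1]
  r2: [   0    0    1    0    1    0    0    1]
  r3: [   0    0    0    1    0    0    1    0]
Fix exponent of B at 1, E at 0, D at 0, m at 0; solve each RREF row for its pivot's exponent:
  r0: exp(g) + (-2)·1 = 0 ⇒ exp(g) = 2
  r1: exp(t) + (-3)·1 = 0 ⇒ exp(t) = 3
  r2: exp(W) + (0)·1 = 0 ⇒ exp(W) = 0
  r3: exp(V) + (1)·1 = 0 ⇒ exp(V) = -1
Π_3 = g^2 · t^3 · V^-1 · B

["2", "3", "0", "-1", "0", "0", "1", "0"]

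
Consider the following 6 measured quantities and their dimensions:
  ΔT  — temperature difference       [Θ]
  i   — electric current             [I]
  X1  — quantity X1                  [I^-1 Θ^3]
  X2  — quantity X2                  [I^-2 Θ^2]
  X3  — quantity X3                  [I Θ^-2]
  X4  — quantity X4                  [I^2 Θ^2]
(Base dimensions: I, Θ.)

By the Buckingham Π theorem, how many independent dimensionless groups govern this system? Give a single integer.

4

Write exponents as rows I,Θ / cols ΔT,i,X1,X2,X3,X4:
  I: [ 0  1 -1 -2  1  2]
  Θ: [ 1  0  3  2 -2  2]
RREF → pivots at {ΔT,i} ⇒ r = 2
n=6, r=2 ⇒ 4 dimensionless groups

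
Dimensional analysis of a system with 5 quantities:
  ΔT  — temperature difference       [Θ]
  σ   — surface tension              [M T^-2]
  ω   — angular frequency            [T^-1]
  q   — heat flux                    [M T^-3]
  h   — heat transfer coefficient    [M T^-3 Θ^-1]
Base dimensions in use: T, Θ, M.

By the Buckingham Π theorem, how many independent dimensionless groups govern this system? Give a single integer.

2

Dimensional matrix (T×Θ×M by ΔT×σ×ω×q×h):
  T: [ 0 -2 -1 -3 -3]
  Θ: [ 1  0  0  0 -1]
  M: [ 0  1  0  1  1]
RREF → pivots at {ΔT,σ,ω} ⇒ r = 3
Π count = n − r = 5 − 3 = 2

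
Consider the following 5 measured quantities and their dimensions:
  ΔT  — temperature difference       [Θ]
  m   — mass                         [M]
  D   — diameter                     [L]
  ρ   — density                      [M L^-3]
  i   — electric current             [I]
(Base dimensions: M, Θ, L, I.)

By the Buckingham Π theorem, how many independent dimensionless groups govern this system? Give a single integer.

1

Dimensional matrix (M×Θ×L×I by ΔT×m×D×ρ×i):
  M: [ 0  1  0  1  0]
  Θ: [ 1  0  0  0  0]
  L: [ 0  0  1 -3  0]
  I: [ 0  0  0  0  1]
Echelon form has 4 nonzero rows (pivots: ΔT,m,D,i)
5 vars − rank 4 = 1 Π group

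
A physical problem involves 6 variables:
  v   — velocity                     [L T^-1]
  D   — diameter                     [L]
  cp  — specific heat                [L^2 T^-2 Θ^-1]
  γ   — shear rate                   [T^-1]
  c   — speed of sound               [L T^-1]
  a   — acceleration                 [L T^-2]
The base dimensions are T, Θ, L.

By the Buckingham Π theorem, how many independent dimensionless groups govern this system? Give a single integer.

3

Dimensional matrix (T×Θ×L by v×D×cp×γ×c×a):
  T: [-1  0 -2 -1 -1 -2]
  Θ: [ 0  0 -1  0  0  0]
  L: [ 1  1  2  0  1  1]
Row reduction gives pivot columns v,D,cp; rank = 3
n=6, r=3 ⇒ 3 dimensionless groups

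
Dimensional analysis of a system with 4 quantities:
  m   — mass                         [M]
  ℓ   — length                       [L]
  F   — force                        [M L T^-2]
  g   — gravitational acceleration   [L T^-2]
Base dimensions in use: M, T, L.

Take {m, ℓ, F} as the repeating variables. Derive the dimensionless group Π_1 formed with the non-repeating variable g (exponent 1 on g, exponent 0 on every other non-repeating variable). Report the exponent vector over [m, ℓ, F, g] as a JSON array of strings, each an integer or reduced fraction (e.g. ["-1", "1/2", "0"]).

Exponent matrix [M,T,L] × [m,ℓ,F,g]:
  M: [ 1  0  1  0]
  T: [ 0  0 -2 -2]
  L: [ 0  1  1  1]
Echelon form has 3 nonzero rows (pivots: m,ℓ,F)
Repeat: m,ℓ,F; free: g
RREF:
  r0: [   1    0    0   -1]
  r1: [   0    1    0    0]
  r2: [   0    0    1    1]
Fix exponent of g at 1; solve each RREF row for its pivot's exponent:
  r0: exp(m) + (-1)·1 = 0 ⇒ exp(m) = 1
  r1: exp(ℓ) + (0)·1 = 0 ⇒ exp(ℓ) = 0
  r2: exp(F) + (1)·1 = 0 ⇒ exp(F) = -1
Π_1 = m · F^-1 · g

["1", "0", "-1", "1"]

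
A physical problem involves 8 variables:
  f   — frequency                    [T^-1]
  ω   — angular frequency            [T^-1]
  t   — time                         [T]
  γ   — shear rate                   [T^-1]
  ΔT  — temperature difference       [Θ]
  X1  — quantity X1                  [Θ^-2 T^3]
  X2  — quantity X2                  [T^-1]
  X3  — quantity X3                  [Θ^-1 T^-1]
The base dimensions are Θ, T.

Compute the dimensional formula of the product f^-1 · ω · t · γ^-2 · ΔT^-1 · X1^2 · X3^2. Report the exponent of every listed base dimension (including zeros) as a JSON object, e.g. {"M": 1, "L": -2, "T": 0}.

Write exponents as rows Θ,T / cols f,ω,t,γ,ΔT,X1,X2,X3:
  Θ: [ 0  0  0  0  1 -2  0 -1]
  T: [-1 -1  1 -1  0  3 -1 -1]
  [Θ]: (-1)·0+(1)·0+(1)·0+(-2)·0+(-1)·1+(2)·-2+(2)·-1 = -7
  [T]: (-1)·-1+(1)·-1+(1)·1+(-2)·-1+(-1)·0+(2)·3+(2)·-1 = 7
⇒ Θ^-7 T^7

{"Θ": -7, "T": 7}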